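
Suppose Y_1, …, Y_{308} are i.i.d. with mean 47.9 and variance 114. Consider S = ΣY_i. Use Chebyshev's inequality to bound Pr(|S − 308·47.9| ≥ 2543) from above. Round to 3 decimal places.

0.005

Var(S) = n·Var(Y_i) = 308·114 = 35112.
Chebyshev: Pr(|S − 308·47.9| ≥ 2543) ≤ Var(S)/2543² = 35112/6466849 = 0.0054.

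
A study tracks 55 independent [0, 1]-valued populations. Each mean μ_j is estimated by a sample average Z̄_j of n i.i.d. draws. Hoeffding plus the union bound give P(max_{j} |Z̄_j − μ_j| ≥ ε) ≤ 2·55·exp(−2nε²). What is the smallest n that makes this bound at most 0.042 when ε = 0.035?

3213

Need 2·55·exp(−2nε²) ≤ 0.042, i.e. exp(−2nε²) ≤ 0.042/110.
So 2nε² ≥ ln(110/0.042) = 7.870566.
Hence n ≥ 7.870566/(2·0.035²) = 3212.476.
The smallest integer n is 3213.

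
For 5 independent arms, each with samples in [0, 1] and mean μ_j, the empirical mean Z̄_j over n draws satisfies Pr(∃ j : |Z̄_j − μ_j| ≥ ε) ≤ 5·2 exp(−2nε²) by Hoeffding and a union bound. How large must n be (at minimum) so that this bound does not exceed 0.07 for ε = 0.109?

Need 2·5·exp(−2nε²) ≤ 0.07, i.e. exp(−2nε²) ≤ 0.07/10.
So 2nε² ≥ ln(10/0.07) = 4.961845.
Hence n ≥ 4.961845/(2·0.109²) = 208.814.
The smallest integer n is 209.

209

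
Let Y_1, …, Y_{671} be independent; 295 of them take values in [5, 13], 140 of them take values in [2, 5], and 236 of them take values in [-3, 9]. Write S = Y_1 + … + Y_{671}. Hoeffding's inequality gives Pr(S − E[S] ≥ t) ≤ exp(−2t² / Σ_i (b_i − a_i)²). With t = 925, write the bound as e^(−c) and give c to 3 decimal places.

Σ(b_i − a_i)² = 295·8² + 140·3² + 236·12² = 54124.
c = 2t² / 54124 = 2·925² / 54124 = 31.6172.

31.617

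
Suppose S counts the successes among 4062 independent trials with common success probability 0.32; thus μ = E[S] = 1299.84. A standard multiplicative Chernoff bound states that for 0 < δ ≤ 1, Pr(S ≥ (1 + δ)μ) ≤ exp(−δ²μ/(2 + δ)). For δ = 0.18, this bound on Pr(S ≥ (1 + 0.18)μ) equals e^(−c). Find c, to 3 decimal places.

19.319

c = δ²μ/(2 + δ) = 0.18²·1299.84/(2 + 0.18) = 19.3187.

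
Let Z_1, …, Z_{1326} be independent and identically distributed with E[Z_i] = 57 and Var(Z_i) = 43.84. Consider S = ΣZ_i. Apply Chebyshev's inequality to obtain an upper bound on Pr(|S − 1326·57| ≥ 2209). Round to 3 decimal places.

Var(S) = n·Var(Z_i) = 1326·43.84 = 58131.84.
Chebyshev: Pr(|S − 1326·57| ≥ 2209) ≤ Var(S)/2209² = 58131.84/4879681 = 0.0119.

0.012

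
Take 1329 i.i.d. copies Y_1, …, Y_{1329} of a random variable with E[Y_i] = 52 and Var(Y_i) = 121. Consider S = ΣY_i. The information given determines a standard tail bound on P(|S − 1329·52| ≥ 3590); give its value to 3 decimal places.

With mean and variance of each term known, Chebyshev's inequality bounds the deviation of the sum (or sample mean).
Var(S) = n·Var(Y_i) = 1329·121 = 160809.
Chebyshev: P(|S − 1329·52| ≥ 3590) ≤ Var(S)/3590² = 160809/12888100 = 0.0125.

0.012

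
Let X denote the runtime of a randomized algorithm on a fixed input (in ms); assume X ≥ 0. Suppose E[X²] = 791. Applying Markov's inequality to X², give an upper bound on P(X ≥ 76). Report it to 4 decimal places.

Since X ≥ 0, the event {X ≥ 76} is the same as {X² ≥ 5776}.
Markov's inequality applied to X² gives P(X² ≥ 5776) ≤ E[X²]/5776 = 791/5776 = 0.1369.

0.1369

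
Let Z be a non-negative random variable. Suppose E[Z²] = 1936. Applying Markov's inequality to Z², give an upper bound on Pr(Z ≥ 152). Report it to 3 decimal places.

Since Z ≥ 0, the event {Z ≥ 152} is the same as {Z² ≥ 23104}.
Markov's inequality applied to Z² gives Pr(Z² ≥ 23104) ≤ E[Z²]/23104 = 1936/23104 = 0.0838.

0.084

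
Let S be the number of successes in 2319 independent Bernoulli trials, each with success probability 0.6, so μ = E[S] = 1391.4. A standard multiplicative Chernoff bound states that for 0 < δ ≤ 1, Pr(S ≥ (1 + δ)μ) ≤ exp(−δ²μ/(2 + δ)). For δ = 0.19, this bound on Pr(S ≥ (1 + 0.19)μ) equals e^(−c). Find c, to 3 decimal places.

22.936

c = δ²μ/(2 + δ) = 0.19²·1391.4/(2 + 0.19) = 22.9359.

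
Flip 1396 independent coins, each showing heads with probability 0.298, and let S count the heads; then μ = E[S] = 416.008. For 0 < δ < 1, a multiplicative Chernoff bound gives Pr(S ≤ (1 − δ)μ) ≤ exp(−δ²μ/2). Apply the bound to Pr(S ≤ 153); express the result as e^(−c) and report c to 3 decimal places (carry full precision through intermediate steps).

Write 153 = (1 − δ)μ, so δ = 1 − 153/416.008 = 0.6322186…
Then the exponent is δ²μ/2 = (μ − 153)²/(2μ) = 83.139276.

83.139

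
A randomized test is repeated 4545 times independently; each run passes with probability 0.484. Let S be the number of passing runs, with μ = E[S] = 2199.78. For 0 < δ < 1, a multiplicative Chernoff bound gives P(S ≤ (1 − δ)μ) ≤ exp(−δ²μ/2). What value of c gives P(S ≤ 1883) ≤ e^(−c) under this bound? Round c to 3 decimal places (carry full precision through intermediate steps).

Write 1883 = (1 − δ)μ, so δ = 1 − 1883/2199.78 = 0.1440053…
Then the exponent is δ²μ/2 = (μ − 1883)²/(2μ) = 22.809001.

22.809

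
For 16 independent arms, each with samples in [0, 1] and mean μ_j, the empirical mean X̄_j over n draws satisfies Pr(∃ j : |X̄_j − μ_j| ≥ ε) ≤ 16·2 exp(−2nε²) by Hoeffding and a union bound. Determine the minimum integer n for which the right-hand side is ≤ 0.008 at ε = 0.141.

Need 2·16·exp(−2nε²) ≤ 0.008, i.e. exp(−2nε²) ≤ 0.008/32.
So 2nε² ≥ ln(32/0.008) = 8.294050.
Hence n ≥ 8.294050/(2·0.141²) = 208.592.
The smallest integer n is 209.

209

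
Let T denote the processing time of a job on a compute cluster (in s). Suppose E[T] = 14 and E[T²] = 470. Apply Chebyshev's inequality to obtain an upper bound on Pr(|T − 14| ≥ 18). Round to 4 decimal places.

Var(T) = E[T²] − (E[T])² = 470 − 196 = 274.
Chebyshev's inequality: Pr(|T − μ| ≥ t) ≤ Var(T)/t² = 274/324 = 0.8457.

0.8457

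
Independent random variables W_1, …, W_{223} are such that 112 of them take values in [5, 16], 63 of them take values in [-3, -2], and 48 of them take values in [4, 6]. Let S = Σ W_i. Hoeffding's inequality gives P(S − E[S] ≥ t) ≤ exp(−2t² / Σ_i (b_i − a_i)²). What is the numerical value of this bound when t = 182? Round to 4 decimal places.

0.0082

Σ(b_i − a_i)² = 112·11² + 63·1² + 48·2² = 13807.
Exponent = 2·182² / 13807 = 4.79815.
Bound = exp(−4.79815) = 0.00825.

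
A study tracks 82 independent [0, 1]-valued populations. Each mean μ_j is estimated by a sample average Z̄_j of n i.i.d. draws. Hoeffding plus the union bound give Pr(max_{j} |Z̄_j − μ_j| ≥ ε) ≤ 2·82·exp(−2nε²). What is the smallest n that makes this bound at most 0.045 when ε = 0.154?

Need 2·82·exp(−2nε²) ≤ 0.045, i.e. exp(−2nε²) ≤ 0.045/164.
So 2nε² ≥ ln(164/0.045) = 8.200959.
Hence n ≥ 8.200959/(2·0.154²) = 172.899.
The smallest integer n is 173.

173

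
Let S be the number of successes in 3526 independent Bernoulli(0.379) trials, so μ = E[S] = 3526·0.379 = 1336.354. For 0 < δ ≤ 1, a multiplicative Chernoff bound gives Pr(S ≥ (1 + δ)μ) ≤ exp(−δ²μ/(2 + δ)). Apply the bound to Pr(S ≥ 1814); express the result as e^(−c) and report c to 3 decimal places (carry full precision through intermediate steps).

Write 1814 = (1 + δ)μ, so δ = 1814/1336.354 − 1 = 0.3574248…
Then the exponent is δ²μ/(2 + δ) = (1814 − μ)² / (μ·(2 + δ)) = 72.419068.

72.419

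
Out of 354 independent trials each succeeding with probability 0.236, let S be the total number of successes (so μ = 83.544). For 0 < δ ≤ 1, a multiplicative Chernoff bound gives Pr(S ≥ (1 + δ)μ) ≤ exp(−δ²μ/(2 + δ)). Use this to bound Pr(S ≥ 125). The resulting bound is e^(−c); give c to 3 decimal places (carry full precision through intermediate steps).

Write 125 = (1 + δ)μ, so δ = 125/83.544 − 1 = 0.4962176…
Then the exponent is δ²μ/(2 + δ) = (125 − μ)² / (μ·(2 + δ)) = 8.240946.

8.241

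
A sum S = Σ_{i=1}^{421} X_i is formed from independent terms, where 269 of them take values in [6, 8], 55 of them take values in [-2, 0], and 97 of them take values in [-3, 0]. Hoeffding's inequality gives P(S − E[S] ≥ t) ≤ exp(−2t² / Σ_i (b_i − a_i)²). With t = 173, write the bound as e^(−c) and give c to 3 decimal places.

Σ(b_i − a_i)² = 269·2² + 55·2² + 97·3² = 2169.
c = 2t² / 2169 = 2·173² / 2169 = 27.5970.

27.597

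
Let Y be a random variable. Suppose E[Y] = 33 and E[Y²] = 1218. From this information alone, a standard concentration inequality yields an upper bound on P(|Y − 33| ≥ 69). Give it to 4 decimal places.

The first two moments determine the variance, so Chebyshev's inequality is the sharpest standard bound available.
Var(Y) = E[Y²] − (E[Y])² = 1218 − 1089 = 129.
Chebyshev's inequality: P(|Y − μ| ≥ t) ≤ Var(Y)/t² = 129/4761 = 0.0271.

0.0271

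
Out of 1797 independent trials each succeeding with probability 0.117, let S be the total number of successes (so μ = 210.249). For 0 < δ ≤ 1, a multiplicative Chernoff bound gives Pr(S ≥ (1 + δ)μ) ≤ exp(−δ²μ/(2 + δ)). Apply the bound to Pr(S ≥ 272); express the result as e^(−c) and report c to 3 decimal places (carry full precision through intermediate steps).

Write 272 = (1 + δ)μ, so δ = 272/210.249 − 1 = 0.2937041…
Then the exponent is δ²μ/(2 + δ) = (272 − μ)² / (μ·(2 + δ)) = 7.907089.

7.907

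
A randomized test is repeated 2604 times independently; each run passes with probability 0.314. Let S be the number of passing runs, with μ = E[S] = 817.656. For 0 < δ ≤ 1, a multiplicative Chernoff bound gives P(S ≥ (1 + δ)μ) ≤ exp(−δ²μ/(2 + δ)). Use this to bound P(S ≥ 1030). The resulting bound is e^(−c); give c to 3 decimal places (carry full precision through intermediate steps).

Write 1030 = (1 + δ)μ, so δ = 1030/817.656 − 1 = 0.2596985…
Then the exponent is δ²μ/(2 + δ) = (1030 − μ)² / (μ·(2 + δ)) = 24.403879.

24.404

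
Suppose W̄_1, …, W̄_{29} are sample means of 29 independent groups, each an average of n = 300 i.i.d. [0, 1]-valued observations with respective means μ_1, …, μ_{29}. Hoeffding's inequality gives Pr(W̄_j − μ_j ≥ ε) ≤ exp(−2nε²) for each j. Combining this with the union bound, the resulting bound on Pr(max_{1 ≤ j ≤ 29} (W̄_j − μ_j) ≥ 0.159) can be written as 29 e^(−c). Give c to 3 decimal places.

15.169

Union bound over the 29 events: Pr(max_{1 ≤ j ≤ 29} (W̄_j − μ_j) ≥ 0.159) ≤ 29·exp(−2nε²) = 29 exp(−2·300·0.159²).
So c = 2·300·0.159² = 15.1686.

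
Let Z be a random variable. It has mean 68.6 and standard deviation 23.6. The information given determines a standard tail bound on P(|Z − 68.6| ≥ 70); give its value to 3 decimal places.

0.114

Mean and variance are known, so Chebyshev's inequality applies.
Chebyshev: P(|Z − μ| ≥ t) ≤ Var(Z)/t².
Var(Z) = σ² = 23.6² = 556.96.
Bound = 556.96 / 4900 = 0.1137.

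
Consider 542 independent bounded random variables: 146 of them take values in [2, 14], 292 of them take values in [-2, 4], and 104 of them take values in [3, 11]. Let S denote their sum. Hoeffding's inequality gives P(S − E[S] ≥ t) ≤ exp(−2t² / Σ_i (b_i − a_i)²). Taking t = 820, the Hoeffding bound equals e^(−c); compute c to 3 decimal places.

Σ(b_i − a_i)² = 146·12² + 292·6² + 104·8² = 38192.
c = 2t² / 38192 = 2·820² / 38192 = 35.2116.

35.212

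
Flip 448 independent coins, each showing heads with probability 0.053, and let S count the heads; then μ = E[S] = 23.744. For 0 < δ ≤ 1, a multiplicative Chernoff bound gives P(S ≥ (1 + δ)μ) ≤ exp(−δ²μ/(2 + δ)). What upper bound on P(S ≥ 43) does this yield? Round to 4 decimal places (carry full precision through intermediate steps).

Write 43 = (1 + δ)μ, so δ = 43/23.744 − 1 = 0.8109838…
Then the exponent is δ²μ/(2 + δ) = (43 − μ)² / (μ·(2 + δ)) = 5.555459.
Bound = exp(−5.555459) = 0.00387.

0.0039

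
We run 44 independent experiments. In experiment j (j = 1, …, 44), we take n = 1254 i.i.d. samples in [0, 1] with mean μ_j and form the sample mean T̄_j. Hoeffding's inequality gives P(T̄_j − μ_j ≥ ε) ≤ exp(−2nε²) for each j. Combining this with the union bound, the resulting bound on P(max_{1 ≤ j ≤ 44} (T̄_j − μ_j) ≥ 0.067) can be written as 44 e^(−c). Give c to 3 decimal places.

Union bound over the 44 events: P(max_{1 ≤ j ≤ 44} (T̄_j − μ_j) ≥ 0.067) ≤ 44·exp(−2nε²) = 44 exp(−2·1254·0.067²).
So c = 2·1254·0.067² = 11.2584.

11.258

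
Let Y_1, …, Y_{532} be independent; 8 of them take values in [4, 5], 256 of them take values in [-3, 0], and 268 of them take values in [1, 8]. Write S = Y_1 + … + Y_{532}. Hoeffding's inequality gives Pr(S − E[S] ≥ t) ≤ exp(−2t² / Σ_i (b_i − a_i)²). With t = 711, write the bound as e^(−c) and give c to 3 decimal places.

65.465

Σ(b_i − a_i)² = 8·1² + 256·3² + 268·7² = 15444.
c = 2t² / 15444 = 2·711² / 15444 = 65.4650.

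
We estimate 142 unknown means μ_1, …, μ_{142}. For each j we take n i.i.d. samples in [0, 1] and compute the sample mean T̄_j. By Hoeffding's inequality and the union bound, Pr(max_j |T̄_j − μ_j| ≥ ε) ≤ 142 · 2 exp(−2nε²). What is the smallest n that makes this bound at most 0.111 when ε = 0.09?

485

Need 2·142·exp(−2nε²) ≤ 0.111, i.e. exp(−2nε²) ≤ 0.111/284.
So 2nε² ≥ ln(284/0.111) = 7.847199.
Hence n ≥ 7.847199/(2·0.09²) = 484.395.
The smallest integer n is 485.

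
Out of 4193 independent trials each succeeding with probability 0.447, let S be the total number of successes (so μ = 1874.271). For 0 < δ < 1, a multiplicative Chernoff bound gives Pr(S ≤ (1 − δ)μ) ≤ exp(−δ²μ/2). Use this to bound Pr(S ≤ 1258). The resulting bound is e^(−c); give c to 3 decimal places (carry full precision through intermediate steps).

101.317

Write 1258 = (1 − δ)μ, so δ = 1 − 1258/1874.271 = 0.3288057…
Then the exponent is δ²μ/2 = (μ − 1258)²/(2μ) = 101.316711.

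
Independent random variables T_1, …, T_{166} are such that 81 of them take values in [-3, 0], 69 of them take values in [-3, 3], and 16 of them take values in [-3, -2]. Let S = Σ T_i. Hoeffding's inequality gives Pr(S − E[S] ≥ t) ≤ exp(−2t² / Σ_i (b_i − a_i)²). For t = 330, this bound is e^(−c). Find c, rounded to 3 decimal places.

67.451

Σ(b_i − a_i)² = 81·3² + 69·6² + 16·1² = 3229.
c = 2t² / 3229 = 2·330² / 3229 = 67.4512.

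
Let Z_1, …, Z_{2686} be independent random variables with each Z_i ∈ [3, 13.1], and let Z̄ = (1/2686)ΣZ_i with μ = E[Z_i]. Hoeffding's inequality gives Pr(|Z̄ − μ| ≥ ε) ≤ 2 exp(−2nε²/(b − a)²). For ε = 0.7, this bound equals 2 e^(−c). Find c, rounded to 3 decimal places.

25.804

c = 2nε²/(b − a)² = 2·2686·0.7² / 10.1² = 25.8041.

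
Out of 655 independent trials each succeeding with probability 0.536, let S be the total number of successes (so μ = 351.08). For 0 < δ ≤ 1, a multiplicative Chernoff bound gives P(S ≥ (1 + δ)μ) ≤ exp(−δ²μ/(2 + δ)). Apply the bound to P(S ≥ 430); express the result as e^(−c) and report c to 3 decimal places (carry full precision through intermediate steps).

Write 430 = (1 + δ)μ, so δ = 430/351.08 − 1 = 0.2247921…
Then the exponent is δ²μ/(2 + δ) = (430 − μ)² / (μ·(2 + δ)) = 7.974044.

7.974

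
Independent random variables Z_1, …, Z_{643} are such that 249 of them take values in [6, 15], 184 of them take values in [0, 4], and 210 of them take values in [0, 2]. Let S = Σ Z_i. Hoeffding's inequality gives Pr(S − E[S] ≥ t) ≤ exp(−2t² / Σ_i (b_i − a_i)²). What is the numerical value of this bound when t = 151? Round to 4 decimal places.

0.1490

Σ(b_i − a_i)² = 249·9² + 184·4² + 210·2² = 23953.
Exponent = 2·151² / 23953 = 1.90381.
Bound = exp(−1.90381) = 0.14900.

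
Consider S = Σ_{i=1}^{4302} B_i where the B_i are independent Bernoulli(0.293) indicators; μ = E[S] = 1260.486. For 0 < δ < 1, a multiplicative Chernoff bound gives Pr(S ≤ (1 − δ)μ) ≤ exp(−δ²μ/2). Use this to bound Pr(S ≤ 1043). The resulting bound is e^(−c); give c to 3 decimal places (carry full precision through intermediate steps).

Write 1043 = (1 − δ)μ, so δ = 1 − 1043/1260.486 = 0.1725414…
Then the exponent is δ²μ/2 = (μ − 1043)²/(2μ) = 18.762668.

18.763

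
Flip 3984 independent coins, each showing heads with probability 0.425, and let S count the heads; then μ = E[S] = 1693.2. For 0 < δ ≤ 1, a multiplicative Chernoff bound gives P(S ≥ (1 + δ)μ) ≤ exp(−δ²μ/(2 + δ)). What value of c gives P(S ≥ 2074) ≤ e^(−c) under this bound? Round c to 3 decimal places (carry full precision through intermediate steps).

38.492

Write 2074 = (1 + δ)μ, so δ = 2074/1693.2 − 1 = 0.2248996…
Then the exponent is δ²μ/(2 + δ) = (2074 − μ)² / (μ·(2 + δ)) = 38.492419.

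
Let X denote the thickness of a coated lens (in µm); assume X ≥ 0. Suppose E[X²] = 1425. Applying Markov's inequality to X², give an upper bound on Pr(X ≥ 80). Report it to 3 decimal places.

0.223

Since X ≥ 0, the event {X ≥ 80} is the same as {X² ≥ 6400}.
Markov's inequality applied to X² gives Pr(X² ≥ 6400) ≤ E[X²]/6400 = 1425/6400 = 0.2227.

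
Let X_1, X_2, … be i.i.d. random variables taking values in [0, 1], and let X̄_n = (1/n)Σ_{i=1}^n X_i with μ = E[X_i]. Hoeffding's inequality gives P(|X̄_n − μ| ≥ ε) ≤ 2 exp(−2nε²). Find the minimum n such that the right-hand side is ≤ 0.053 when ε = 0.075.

Require 2·exp(−2nε²) ≤ 0.053, i.e. 2nε² ≥ ln(2/0.053) = 3.630611.
So n ≥ 3.630611 / (2·0.075²) = 322.721.
The smallest integer n is 323.

323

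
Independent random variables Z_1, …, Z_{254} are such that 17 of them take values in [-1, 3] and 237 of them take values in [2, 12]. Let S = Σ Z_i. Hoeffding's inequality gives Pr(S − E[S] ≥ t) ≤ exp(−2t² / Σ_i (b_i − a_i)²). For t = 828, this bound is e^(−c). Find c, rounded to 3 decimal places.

57.199

Σ(b_i − a_i)² = 17·4² + 237·10² = 23972.
c = 2t² / 23972 = 2·828² / 23972 = 57.1987.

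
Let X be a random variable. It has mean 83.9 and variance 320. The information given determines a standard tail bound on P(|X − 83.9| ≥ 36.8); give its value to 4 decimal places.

0.2363

Mean and variance are known, so Chebyshev's inequality applies.
Chebyshev: P(|X − μ| ≥ t) ≤ Var(X)/t².
Bound = 320 / 1354.24 = 0.2363.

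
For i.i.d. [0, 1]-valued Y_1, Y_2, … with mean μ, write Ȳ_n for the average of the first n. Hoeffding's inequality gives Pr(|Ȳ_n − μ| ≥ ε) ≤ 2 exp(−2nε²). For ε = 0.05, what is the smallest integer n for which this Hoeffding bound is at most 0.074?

Require 2·exp(−2nε²) ≤ 0.074, i.e. 2nε² ≥ ln(2/0.074) = 3.296837.
So n ≥ 3.296837 / (2·0.05²) = 659.367.
The smallest integer n is 660.

660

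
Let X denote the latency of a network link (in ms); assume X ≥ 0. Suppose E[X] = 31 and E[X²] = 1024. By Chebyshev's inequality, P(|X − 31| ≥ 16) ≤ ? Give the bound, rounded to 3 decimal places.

0.246

Var(X) = E[X²] − (E[X])² = 1024 − 961 = 63.
Chebyshev's inequality: P(|X − μ| ≥ t) ≤ Var(X)/t² = 63/256 = 0.2461.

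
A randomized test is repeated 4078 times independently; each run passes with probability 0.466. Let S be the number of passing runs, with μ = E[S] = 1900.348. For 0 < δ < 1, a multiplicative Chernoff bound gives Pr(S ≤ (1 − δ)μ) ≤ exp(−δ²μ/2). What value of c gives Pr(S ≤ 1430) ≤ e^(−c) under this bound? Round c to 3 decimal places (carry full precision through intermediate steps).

58.207

Write 1430 = (1 − δ)μ, so δ = 1 − 1430/1900.348 = 0.2475062…
Then the exponent is δ²μ/2 = (μ − 1430)²/(2μ) = 58.207034.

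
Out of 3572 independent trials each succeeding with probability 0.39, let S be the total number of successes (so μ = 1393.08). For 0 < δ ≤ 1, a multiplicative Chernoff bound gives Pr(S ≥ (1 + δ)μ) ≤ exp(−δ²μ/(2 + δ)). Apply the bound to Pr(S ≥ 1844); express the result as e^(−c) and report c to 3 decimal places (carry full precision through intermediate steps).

62.812

Write 1844 = (1 + δ)μ, so δ = 1844/1393.08 − 1 = 0.3236856…
Then the exponent is δ²μ/(2 + δ) = (1844 − μ)² / (μ·(2 + δ)) = 62.812426.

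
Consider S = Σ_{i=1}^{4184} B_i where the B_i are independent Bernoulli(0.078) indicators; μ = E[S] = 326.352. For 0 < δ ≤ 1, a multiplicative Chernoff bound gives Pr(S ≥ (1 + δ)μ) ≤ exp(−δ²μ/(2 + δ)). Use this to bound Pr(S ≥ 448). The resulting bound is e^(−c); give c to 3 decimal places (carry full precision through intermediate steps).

19.110

Write 448 = (1 + δ)μ, so δ = 448/326.352 − 1 = 0.3727509…
Then the exponent is δ²μ/(2 + δ) = (448 − μ)² / (μ·(2 + δ)) = 19.110477.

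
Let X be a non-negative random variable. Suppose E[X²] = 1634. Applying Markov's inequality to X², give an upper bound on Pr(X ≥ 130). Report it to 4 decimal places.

0.0967

Since X ≥ 0, the event {X ≥ 130} is the same as {X² ≥ 16900}.
Markov's inequality applied to X² gives Pr(X² ≥ 16900) ≤ E[X²]/16900 = 1634/16900 = 0.0967.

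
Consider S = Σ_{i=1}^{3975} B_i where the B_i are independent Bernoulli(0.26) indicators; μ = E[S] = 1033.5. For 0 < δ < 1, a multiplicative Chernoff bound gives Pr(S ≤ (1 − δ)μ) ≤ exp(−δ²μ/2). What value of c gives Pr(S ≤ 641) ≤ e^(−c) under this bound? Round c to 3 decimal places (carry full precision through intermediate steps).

74.531

Write 641 = (1 − δ)μ, so δ = 1 − 641/1033.5 = 0.3797775…
Then the exponent is δ²μ/2 = (μ − 641)²/(2μ) = 74.531326.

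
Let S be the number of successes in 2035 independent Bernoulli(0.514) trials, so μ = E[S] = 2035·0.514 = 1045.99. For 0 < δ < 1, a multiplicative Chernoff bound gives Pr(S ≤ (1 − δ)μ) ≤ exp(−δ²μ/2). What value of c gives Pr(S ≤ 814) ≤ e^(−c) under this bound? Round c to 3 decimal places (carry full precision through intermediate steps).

Write 814 = (1 − δ)μ, so δ = 1 − 814/1045.99 = 0.2217899…
Then the exponent is δ²μ/2 = (μ − 814)²/(2μ) = 25.726518.

25.727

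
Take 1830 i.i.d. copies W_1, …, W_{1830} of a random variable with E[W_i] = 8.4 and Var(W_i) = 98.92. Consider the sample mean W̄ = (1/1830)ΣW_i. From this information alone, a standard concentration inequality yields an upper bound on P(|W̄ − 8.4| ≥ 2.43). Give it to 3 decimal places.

0.009

With mean and variance of each term known, Chebyshev's inequality bounds the deviation of the sum (or sample mean).
Var(W̄) = Var(W_i)/n = 98.92/1830 = 0.054055.
Chebyshev: P(|W̄ − 8.4| ≥ 2.43) ≤ Var(W̄)/(2.43)² = 98.92/(1830·2.43²) = 0.0092.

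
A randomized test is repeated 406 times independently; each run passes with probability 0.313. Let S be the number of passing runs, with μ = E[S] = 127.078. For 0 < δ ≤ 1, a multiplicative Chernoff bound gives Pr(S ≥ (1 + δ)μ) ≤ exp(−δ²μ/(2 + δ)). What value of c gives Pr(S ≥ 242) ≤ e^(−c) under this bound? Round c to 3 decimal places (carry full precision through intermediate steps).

35.784

Write 242 = (1 + δ)μ, so δ = 242/127.078 − 1 = 0.9043422…
Then the exponent is δ²μ/(2 + δ) = (242 − μ)² / (μ·(2 + δ)) = 35.783943.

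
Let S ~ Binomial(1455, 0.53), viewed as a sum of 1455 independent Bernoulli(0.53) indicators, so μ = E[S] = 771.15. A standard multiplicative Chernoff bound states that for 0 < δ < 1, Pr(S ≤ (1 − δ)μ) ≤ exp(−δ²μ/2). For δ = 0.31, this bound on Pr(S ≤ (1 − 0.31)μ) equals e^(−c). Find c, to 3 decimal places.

c = δ²μ/2 = 0.31²·771.15/2 = 37.0538.

37.054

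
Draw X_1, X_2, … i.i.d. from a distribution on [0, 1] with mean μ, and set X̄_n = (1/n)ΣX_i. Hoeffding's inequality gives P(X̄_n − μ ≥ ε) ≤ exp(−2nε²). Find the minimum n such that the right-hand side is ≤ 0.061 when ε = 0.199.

36

Require exp(−2nε²) ≤ 0.061, i.e. 2nε² ≥ ln(1/0.061) = 2.796881.
So n ≥ 2.796881 / (2·0.199²) = 35.313.
The smallest integer n is 36.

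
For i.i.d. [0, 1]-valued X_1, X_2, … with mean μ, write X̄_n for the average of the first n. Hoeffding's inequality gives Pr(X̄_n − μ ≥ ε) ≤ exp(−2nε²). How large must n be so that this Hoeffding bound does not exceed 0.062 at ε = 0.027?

1908

Require exp(−2nε²) ≤ 0.062, i.e. 2nε² ≥ ln(1/0.062) = 2.780621.
So n ≥ 2.780621 / (2·0.027²) = 1907.147.
The smallest integer n is 1908.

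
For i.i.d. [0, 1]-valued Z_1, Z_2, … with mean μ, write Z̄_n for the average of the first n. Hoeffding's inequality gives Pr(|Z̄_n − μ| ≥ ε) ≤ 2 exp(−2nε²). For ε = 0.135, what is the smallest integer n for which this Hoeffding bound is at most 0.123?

77

Require 2·exp(−2nε²) ≤ 0.123, i.e. 2nε² ≥ ln(2/0.123) = 2.788718.
So n ≥ 2.788718 / (2·0.135²) = 76.508.
The smallest integer n is 77.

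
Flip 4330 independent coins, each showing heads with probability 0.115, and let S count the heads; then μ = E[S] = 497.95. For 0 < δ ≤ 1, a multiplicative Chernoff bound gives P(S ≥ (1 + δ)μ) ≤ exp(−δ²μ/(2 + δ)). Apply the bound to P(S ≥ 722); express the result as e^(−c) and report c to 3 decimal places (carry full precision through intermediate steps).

Write 722 = (1 + δ)μ, so δ = 722/497.95 − 1 = 0.4499448…
Then the exponent is δ²μ/(2 + δ) = (722 − μ)² / (μ·(2 + δ)) = 41.147918.

41.148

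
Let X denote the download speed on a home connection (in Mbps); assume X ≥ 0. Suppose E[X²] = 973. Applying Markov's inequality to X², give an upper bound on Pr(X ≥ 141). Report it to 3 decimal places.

Since X ≥ 0, the event {X ≥ 141} is the same as {X² ≥ 19881}.
Markov's inequality applied to X² gives Pr(X² ≥ 19881) ≤ E[X²]/19881 = 973/19881 = 0.0489.

0.049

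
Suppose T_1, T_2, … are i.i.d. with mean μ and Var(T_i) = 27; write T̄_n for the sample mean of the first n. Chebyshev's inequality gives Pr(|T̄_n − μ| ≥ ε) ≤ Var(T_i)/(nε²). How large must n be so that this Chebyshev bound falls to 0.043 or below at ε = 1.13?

Require 27/(n·1.13²) ≤ 0.043, i.e. n ≥ 27/(0.043·1.13²) = 491.743.
The smallest integer n is 492.

492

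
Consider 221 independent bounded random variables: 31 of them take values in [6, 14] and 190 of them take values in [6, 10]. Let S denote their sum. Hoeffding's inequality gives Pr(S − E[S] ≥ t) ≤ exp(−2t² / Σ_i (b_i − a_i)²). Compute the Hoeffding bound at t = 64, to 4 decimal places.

0.1958

Σ(b_i − a_i)² = 31·8² + 190·4² = 5024.
Exponent = 2·64² / 5024 = 1.63057.
Bound = exp(−1.63057) = 0.19582.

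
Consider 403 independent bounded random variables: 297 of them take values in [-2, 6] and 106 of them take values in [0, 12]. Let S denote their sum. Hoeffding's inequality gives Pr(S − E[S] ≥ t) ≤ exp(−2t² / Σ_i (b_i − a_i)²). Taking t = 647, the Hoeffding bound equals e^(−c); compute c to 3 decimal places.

24.429

Σ(b_i − a_i)² = 297·8² + 106·12² = 34272.
c = 2t² / 34272 = 2·647² / 34272 = 24.4286.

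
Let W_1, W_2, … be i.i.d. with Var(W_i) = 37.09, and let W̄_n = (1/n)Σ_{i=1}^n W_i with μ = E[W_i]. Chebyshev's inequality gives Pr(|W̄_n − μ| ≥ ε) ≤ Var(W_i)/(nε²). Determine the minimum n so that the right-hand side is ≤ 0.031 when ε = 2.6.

Require 37.09/(n·2.6²) ≤ 0.031, i.e. n ≥ 37.09/(0.031·2.6²) = 176.990.
The smallest integer n is 177.

177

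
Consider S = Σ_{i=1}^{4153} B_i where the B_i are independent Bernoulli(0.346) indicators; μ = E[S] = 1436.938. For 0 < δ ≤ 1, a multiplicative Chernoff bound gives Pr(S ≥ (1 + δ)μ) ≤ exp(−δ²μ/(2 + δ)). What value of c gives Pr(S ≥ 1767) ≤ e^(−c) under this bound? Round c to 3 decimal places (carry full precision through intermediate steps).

Write 1767 = (1 + δ)μ, so δ = 1767/1436.938 − 1 = 0.2296981…
Then the exponent is δ²μ/(2 + δ) = (1767 − μ)² / (μ·(2 + δ)) = 34.002195.

34.002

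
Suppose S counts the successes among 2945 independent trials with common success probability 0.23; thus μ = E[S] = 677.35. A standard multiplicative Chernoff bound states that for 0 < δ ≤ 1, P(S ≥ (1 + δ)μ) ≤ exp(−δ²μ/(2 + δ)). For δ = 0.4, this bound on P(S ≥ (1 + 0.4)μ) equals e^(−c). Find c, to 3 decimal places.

45.157

c = δ²μ/(2 + δ) = 0.4²·677.35/(2 + 0.4) = 45.1567.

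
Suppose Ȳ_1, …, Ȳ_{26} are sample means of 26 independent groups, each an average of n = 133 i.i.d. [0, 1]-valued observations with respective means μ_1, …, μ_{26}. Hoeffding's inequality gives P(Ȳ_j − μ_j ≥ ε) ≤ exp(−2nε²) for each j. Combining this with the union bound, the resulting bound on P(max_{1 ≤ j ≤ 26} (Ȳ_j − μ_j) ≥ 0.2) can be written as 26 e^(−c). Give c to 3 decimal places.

10.640

Union bound over the 26 events: P(max_{1 ≤ j ≤ 26} (Ȳ_j − μ_j) ≥ 0.2) ≤ 26·exp(−2nε²) = 26 exp(−2·133·0.2²).
So c = 2·133·0.2² = 10.6400.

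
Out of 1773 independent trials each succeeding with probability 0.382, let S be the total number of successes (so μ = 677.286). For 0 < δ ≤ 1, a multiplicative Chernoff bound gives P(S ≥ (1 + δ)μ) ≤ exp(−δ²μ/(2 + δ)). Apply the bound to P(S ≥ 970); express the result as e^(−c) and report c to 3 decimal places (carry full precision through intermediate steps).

Write 970 = (1 + δ)μ, so δ = 970/677.286 − 1 = 0.4321867…
Then the exponent is δ²μ/(2 + δ) = (970 − μ)² / (μ·(2 + δ)) = 52.013728.

52.014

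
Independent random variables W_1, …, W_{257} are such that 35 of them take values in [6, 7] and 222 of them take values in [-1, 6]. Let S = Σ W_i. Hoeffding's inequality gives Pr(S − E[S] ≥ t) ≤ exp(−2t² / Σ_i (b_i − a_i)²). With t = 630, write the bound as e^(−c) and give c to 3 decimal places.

72.739

Σ(b_i − a_i)² = 35·1² + 222·7² = 10913.
c = 2t² / 10913 = 2·630² / 10913 = 72.7389.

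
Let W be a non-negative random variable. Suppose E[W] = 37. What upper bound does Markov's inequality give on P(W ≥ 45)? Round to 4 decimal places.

0.8222

Markov's inequality: for a non-negative random variable, P(W ≥ a) ≤ E[W]/a.
Here E[W] = 37 and a = 45, so the bound is 37/45 = 0.8222.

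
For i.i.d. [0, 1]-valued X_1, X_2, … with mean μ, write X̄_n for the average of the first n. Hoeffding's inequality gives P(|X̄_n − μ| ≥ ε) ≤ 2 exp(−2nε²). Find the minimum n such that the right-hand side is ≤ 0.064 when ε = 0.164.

Require 2·exp(−2nε²) ≤ 0.064, i.e. 2nε² ≥ ln(2/0.064) = 3.442019.
So n ≥ 3.442019 / (2·0.164²) = 63.988.
The smallest integer n is 64.

64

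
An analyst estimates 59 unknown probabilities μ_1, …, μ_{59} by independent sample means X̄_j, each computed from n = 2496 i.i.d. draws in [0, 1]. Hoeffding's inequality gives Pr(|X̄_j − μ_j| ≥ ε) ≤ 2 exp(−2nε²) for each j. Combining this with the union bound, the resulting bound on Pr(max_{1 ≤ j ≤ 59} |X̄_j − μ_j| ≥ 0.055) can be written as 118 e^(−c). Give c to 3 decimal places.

15.101

Union bound over the 59 events: Pr(max_{1 ≤ j ≤ 59} |X̄_j − μ_j| ≥ 0.055) ≤ 59·2·exp(−2nε²) = 118 exp(−2·2496·0.055²).
So c = 2·2496·0.055² = 15.1008.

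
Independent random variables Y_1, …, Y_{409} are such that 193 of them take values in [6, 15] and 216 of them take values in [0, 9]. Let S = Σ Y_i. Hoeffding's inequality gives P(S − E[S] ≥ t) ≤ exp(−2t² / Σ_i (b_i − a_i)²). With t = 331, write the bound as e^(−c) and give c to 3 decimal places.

Σ(b_i − a_i)² = 193·9² + 216·9² = 33129.
c = 2t² / 33129 = 2·331² / 33129 = 6.6142.

6.614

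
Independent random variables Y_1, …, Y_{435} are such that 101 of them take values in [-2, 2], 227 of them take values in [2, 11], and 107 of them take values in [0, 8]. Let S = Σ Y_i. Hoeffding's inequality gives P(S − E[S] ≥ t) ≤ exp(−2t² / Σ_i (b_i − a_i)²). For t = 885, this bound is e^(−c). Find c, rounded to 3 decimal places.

Σ(b_i − a_i)² = 101·4² + 227·9² + 107·8² = 26851.
c = 2t² / 26851 = 2·885² / 26851 = 58.3386.

58.339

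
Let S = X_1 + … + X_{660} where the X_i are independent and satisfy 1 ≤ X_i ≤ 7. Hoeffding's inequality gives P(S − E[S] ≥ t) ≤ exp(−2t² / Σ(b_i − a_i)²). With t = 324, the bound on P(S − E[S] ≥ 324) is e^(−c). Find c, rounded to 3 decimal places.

8.836

Σ(b_i − a_i)² = 660·(6)² = 23760.
c = 2t²/23760 = 2·324²/23760 = 8.8364.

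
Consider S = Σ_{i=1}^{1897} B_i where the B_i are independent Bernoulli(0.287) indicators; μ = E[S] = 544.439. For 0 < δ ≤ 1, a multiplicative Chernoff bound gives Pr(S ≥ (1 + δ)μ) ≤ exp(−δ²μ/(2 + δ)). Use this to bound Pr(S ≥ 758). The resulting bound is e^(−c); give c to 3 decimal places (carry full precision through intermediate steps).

Write 758 = (1 + δ)μ, so δ = 758/544.439 − 1 = 0.3922588…
Then the exponent is δ²μ/(2 + δ) = (758 − μ)² / (μ·(2 + δ)) = 35.017610.

35.018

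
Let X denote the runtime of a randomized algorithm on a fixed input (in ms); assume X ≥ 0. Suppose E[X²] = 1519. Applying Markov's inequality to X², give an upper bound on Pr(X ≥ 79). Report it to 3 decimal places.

0.243

Since X ≥ 0, the event {X ≥ 79} is the same as {X² ≥ 6241}.
Markov's inequality applied to X² gives Pr(X² ≥ 6241) ≤ E[X²]/6241 = 1519/6241 = 0.2434.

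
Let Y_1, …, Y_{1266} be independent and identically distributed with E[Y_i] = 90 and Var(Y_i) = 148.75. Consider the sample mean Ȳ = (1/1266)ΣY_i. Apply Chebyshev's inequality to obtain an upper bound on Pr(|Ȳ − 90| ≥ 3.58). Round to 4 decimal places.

0.0092

Var(Ȳ) = Var(Y_i)/n = 148.75/1266 = 0.1175.
Chebyshev: Pr(|Ȳ − 90| ≥ 3.58) ≤ Var(Ȳ)/(3.58)² = 148.75/(1266·3.58²) = 0.0092.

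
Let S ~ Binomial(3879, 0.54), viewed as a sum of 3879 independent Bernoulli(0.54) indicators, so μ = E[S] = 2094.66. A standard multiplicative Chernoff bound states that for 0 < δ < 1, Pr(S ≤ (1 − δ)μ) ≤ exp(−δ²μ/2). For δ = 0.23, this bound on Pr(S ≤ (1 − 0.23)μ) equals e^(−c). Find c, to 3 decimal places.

55.404

c = δ²μ/2 = 0.23²·2094.66/2 = 55.4038.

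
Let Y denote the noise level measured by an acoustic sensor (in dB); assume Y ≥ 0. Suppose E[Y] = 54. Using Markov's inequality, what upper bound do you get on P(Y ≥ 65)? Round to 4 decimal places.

Markov's inequality: for a non-negative random variable, P(Y ≥ a) ≤ E[Y]/a.
Here E[Y] = 54 and a = 65, so the bound is 54/65 = 0.8308.

0.8308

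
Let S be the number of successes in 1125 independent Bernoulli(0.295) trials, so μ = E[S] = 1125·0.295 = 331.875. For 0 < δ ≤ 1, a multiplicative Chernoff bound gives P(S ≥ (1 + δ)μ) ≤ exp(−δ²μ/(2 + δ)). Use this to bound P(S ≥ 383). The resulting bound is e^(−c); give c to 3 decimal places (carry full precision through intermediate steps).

3.656

Write 383 = (1 + δ)μ, so δ = 383/331.875 − 1 = 0.154049…
Then the exponent is δ²μ/(2 + δ) = (383 − μ)² / (μ·(2 + δ)) = 3.656255.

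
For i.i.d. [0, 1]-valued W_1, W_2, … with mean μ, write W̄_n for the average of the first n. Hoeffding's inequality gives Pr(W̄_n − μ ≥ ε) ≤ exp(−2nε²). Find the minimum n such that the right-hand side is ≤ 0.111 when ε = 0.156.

46

Require exp(−2nε²) ≤ 0.111, i.e. 2nε² ≥ ln(1/0.111) = 2.198225.
So n ≥ 2.198225 / (2·0.156²) = 45.164.
The smallest integer n is 46.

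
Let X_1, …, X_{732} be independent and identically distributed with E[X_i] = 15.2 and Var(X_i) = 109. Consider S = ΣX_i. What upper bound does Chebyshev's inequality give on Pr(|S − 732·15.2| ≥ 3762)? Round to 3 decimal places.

Var(S) = n·Var(X_i) = 732·109 = 79788.
Chebyshev: Pr(|S − 732·15.2| ≥ 3762) ≤ Var(S)/3762² = 79788/14152644 = 0.0056.

0.006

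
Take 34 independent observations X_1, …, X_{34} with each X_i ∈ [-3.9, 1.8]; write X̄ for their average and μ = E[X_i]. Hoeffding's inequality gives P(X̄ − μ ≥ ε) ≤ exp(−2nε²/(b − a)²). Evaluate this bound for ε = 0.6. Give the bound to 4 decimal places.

0.4707

Exponent: 2nε²/(b − a)² = 2·34·0.6² / 5.7² = 0.75346.
Bound = exp(−0.75346) = 0.47073.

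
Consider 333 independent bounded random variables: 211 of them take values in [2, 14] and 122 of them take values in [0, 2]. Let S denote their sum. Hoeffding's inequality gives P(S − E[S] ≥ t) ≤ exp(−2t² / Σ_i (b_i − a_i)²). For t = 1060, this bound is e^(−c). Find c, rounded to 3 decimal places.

72.791

Σ(b_i − a_i)² = 211·12² + 122·2² = 30872.
c = 2t² / 30872 = 2·1060² / 30872 = 72.7909.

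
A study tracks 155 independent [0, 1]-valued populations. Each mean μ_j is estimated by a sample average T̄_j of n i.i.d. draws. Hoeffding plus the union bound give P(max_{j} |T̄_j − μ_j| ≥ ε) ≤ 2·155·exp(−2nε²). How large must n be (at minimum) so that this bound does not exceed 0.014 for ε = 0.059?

Need 2·155·exp(−2nε²) ≤ 0.014, i.e. exp(−2nε²) ≤ 0.014/310.
So 2nε² ≥ ln(310/0.014) = 10.005270.
Hence n ≥ 10.005270/(2·0.059²) = 1437.126.
The smallest integer n is 1438.

1438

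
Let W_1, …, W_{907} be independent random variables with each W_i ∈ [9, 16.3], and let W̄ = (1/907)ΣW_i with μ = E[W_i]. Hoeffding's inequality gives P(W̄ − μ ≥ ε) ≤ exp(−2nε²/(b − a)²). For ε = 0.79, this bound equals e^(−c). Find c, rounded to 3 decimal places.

c = 2nε²/(b − a)² = 2·907·0.79² / 7.3² = 21.2445.

21.244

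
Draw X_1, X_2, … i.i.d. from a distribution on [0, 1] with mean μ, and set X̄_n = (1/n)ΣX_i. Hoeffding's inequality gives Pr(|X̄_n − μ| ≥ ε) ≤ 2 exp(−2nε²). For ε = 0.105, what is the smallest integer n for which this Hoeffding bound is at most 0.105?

Require 2·exp(−2nε²) ≤ 0.105, i.e. 2nε² ≥ ln(2/0.105) = 2.946942.
So n ≥ 2.946942 / (2·0.105²) = 133.648.
The smallest integer n is 134.

134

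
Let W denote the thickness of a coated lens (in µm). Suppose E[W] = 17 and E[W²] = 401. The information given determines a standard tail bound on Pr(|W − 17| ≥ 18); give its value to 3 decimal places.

0.346

The first two moments determine the variance, so Chebyshev's inequality is the sharpest standard bound available.
Var(W) = E[W²] − (E[W])² = 401 − 289 = 112.
Chebyshev's inequality: Pr(|W − μ| ≥ t) ≤ Var(W)/t² = 112/324 = 0.3457.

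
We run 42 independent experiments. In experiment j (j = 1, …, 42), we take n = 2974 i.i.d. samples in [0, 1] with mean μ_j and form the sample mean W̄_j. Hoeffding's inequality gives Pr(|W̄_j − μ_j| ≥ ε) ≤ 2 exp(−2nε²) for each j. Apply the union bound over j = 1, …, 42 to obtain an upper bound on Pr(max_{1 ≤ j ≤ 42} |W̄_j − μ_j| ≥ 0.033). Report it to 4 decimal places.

0.1292

Per-experiment Hoeffding bound: 2·exp(−2·2974·0.033²) = 2·exp(−6.47737) = 0.0030757.
Union bound over 42 events: 42·0.0030757 = 0.12918.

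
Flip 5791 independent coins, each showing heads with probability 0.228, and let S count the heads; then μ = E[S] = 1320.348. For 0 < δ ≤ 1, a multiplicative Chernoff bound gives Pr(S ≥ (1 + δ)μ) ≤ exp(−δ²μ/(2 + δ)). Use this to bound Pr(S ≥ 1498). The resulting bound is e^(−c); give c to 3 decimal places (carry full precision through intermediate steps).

Write 1498 = (1 + δ)μ, so δ = 1498/1320.348 − 1 = 0.1345494…
Then the exponent is δ²μ/(2 + δ) = (1498 − μ)² / (μ·(2 + δ)) = 11.198132.

11.198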